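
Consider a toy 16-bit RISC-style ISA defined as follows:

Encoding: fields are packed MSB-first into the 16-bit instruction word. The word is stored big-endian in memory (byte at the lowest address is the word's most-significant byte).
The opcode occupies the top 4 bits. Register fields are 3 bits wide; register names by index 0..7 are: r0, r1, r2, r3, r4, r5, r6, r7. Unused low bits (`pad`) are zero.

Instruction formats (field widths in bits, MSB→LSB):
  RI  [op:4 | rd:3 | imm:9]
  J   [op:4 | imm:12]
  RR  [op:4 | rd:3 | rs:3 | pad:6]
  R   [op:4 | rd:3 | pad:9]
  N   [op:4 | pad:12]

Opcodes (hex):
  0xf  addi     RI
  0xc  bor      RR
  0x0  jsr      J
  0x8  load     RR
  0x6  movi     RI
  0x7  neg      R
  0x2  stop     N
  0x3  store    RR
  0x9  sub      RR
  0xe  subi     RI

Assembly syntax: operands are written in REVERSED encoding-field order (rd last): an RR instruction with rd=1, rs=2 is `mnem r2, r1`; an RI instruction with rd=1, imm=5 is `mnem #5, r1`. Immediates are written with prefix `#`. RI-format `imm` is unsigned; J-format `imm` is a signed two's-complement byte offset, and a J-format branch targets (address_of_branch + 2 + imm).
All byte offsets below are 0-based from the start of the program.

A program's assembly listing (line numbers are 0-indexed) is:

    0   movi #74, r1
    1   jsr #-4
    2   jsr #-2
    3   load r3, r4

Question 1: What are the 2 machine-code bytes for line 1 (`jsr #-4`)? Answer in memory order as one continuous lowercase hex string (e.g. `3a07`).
0ffc

1. jsr fields op=0x0:4|imm=-4:12 → word 0ffch → 0f fc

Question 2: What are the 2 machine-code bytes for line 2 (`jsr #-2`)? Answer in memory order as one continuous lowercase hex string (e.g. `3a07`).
0ffe

2. jsr fields op=0x0:4|imm=-2:12 → word 0ffeh → 0f fe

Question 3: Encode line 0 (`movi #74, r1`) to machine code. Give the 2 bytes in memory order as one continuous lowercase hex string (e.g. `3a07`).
line 0 (movi): pack op=0x6:4|rd=1:3|imm=74:9 = 0x624a; big→ 62 4a

624a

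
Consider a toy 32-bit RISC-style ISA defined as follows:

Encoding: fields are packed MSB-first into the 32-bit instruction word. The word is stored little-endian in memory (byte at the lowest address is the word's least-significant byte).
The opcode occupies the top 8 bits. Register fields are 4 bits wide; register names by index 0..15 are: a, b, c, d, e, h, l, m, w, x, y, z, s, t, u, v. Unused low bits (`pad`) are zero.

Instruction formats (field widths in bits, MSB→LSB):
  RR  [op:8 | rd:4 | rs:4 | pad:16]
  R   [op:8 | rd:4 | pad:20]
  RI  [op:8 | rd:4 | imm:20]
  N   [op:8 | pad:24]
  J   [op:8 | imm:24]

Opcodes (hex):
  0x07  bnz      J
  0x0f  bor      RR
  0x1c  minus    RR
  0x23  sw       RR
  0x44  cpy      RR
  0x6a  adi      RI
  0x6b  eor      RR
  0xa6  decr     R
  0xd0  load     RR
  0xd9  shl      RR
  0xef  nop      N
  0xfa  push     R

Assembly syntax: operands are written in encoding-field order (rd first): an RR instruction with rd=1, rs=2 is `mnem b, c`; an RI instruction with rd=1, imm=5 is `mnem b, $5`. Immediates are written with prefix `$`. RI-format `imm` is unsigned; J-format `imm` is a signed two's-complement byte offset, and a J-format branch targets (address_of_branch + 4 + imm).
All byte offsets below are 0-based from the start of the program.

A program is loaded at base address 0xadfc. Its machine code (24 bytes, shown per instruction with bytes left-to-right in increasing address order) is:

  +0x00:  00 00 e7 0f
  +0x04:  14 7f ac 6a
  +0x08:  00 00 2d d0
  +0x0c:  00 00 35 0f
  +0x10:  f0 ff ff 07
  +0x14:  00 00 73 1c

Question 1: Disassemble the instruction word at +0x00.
bor u, m

+0x00: 00 00 e7 0f ⇒ word 0x0fe70000 (little)
  op=0x0fe70000>>24=0xf ⇒ bor (RR)
  rd: (w>>20)&0xf=0xe → u
  rs: (w>>16)&0xf=0x7 → m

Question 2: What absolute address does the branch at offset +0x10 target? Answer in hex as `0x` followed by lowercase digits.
@+10  little-endian(f0 ff ff 07) = 0x07fffff0
  opcode bits[31:24]=0x7: bnz/J
  [23:0] imm=16777200 (s24→-16) = $-16
  target = base 0xadfc + off 0x10 + 4 + imm -16 = 0xae00

0xae00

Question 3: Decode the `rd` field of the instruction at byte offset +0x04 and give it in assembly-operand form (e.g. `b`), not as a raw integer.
+0x04: 14 7f ac 6a ⇒ word 0x6aac7f14 (little)
  top 8b → 0x6a → adi [RI]
  rd: (w>>20)&0xf=0xa → y
  imm: (w>>0)&0xfffff=0xc7f14 → $818964

y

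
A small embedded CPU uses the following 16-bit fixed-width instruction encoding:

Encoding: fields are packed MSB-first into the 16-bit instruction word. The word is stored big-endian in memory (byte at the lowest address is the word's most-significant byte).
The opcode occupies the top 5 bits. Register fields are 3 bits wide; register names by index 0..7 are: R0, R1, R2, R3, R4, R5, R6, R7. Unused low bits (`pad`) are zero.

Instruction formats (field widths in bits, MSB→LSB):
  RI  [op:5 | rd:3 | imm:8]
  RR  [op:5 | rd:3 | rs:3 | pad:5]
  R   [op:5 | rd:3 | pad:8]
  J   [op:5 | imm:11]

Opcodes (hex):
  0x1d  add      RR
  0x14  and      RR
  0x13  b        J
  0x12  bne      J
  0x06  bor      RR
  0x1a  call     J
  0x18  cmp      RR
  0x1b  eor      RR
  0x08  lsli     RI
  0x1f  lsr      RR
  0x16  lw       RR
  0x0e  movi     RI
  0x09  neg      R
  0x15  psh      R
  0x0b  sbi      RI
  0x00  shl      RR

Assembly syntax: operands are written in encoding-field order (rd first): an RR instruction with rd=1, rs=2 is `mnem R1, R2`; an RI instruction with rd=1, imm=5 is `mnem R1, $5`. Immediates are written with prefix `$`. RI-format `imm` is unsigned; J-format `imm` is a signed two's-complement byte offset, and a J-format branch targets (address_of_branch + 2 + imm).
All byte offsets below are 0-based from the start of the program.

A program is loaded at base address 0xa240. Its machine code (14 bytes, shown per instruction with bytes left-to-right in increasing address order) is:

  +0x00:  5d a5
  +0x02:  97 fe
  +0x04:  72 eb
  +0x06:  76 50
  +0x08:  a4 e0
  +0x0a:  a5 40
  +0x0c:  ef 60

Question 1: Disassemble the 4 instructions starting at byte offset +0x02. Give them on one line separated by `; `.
off 0x02: read 97 fe as big → 0x97fe
  opcode bits[15:11]=0x12: bne/J
  [10:0] imm=2046 (s11→-2) = $-2
off 0x04: read 72 eb as big → 0x72eb
  opcode bits[15:11]=0xe: movi/RI
  [10:8] rd=2 = R2
  [7:0] imm=235 = $235
off 0x06: read 76 50 as big → 0x7650
  opcode bits[15:11]=0xe: movi/RI
  [10:8] rd=6 = R6
  [7:0] imm=80 = $80
off 0x08: read a4 e0 as big → 0xa4e0
  opcode bits[15:11]=0x14: and/RR
  [10:8] rd=4 = R4
  [7:5] rs=7 = R7

bne $-2; movi R2, $235; movi R6, $80; and R4, R7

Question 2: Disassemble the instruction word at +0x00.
sbi R5, $165

@+00  big-endian(5d a5) = 0x5da5
  op=0x5da5>>11=0xb ⇒ sbi (RI)
  rd: (w>>8)&0x7=0x5 → R5
  imm: (w>>0)&0xff=0xa5 → $165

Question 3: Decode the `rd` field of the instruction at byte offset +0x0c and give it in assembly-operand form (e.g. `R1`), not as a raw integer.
R7

[0c] ef 60 → 0xef60
  opcode bits[15:11]=0x1d: add/RR
  rd: (w>>8)&0x7=0x7 → R7
  rs: (w>>5)&0x7=0x3 → R3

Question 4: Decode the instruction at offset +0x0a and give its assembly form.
+0x0a: a5 40 ⇒ word 0xa540 (big)
  op=0xa540>>11=0x14 ⇒ and (RR)
  rd: (w>>8)&0x7=0x5 → R5
  rs: (w>>5)&0x7=0x2 → R2

and R5, R2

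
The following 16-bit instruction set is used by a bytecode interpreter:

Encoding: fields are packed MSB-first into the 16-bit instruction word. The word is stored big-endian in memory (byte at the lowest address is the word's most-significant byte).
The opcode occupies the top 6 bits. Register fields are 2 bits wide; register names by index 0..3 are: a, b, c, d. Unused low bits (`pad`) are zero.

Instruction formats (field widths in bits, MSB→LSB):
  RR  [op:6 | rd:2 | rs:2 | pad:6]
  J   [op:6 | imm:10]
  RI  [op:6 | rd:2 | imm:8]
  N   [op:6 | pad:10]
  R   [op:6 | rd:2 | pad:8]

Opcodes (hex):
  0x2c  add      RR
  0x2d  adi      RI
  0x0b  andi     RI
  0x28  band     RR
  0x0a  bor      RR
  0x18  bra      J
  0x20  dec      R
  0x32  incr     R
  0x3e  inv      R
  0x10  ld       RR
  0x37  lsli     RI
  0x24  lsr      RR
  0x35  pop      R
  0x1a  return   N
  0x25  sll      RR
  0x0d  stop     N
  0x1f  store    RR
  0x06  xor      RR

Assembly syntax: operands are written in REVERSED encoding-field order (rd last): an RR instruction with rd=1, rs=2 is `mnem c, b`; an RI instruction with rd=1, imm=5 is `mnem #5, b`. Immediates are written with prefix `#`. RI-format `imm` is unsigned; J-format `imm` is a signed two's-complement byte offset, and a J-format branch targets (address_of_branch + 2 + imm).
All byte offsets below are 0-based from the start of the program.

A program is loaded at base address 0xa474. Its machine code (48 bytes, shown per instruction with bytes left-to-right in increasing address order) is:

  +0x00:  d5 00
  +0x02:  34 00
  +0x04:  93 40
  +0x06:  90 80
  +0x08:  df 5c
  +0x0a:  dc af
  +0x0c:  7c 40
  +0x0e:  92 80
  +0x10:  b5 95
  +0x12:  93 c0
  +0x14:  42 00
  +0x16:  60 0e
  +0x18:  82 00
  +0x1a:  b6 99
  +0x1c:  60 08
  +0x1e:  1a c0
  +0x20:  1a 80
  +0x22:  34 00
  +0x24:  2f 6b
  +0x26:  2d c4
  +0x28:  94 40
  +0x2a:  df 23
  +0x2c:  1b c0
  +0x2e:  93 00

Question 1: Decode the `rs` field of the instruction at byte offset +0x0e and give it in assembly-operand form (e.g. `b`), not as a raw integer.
+0x0e: 92 80 ⇒ word 0x9280 (big)
  opcode bits[15:10]=0x24: lsr/RR
  rd: (w>>8)&0x3=0x2 → c
  rs: (w>>6)&0x3=0x2 → c

c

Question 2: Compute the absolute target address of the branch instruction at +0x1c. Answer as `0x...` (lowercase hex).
0xa49a

+0x1c: 60 08 ⇒ word 0x6008 (big)
  op=0x6008>>10=0x18 ⇒ bra (J)
  [9:0] imm=8 = #8
  target = base 0xa474 + off 0x1c + 2 + imm 8 = 0xa49a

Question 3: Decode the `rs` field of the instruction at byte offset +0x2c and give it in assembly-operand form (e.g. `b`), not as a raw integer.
d

[2c] 1b c0 → 0x1bc0
  op=0x1bc0>>10=0x6 ⇒ xor (RR)
  rd@[9:8]=0x3 ⇒ d
  rs@[7:6]=0x3 ⇒ d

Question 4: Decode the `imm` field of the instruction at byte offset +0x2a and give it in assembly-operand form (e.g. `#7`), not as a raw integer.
#35

@+2a  big-endian(df 23) = 0xdf23
  top 6b → 0x37 → lsli [RI]
  rd: (w>>8)&0x3=0x3 → d
  imm: (w>>0)&0xff=0x23 → #35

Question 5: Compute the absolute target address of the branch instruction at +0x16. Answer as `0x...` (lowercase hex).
0xa49a

@+16  big-endian(60 0e) = 0x600e
  top 6b → 0x18 → bra [J]
  [9:0] imm=14 = #14
  target = base 0xa474 + off 0x16 + 2 + imm 14 = 0xa49a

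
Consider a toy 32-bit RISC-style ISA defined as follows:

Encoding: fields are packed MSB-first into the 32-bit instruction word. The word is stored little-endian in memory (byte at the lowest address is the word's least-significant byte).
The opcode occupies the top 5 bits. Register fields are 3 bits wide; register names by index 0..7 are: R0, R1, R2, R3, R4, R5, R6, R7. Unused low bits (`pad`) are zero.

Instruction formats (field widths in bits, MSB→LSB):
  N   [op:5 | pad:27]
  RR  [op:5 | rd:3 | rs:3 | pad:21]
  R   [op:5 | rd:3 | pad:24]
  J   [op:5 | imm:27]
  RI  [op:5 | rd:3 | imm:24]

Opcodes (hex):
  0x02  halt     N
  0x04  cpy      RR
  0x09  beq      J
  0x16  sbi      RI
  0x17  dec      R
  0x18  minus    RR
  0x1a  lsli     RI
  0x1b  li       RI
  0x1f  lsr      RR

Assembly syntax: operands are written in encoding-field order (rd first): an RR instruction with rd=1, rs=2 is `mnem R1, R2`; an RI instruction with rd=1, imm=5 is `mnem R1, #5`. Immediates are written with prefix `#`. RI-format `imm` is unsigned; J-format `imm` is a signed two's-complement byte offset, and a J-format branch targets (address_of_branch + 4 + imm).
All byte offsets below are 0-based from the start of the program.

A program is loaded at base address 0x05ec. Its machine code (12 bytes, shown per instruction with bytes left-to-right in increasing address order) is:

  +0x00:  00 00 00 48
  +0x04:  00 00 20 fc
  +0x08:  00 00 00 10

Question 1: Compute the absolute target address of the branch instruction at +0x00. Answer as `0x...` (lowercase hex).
0x05f0

@+00  little-endian(00 00 00 48) = 0x48000000
  op=0x48000000>>27=0x9 ⇒ beq (J)
  imm: (w>>0)&0x7ffffff=0x0 → #0
  target = base 0x05ec + off 0x00 + 4 + imm 0 = 0x05f0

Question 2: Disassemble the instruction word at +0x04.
lsr R4, R1

off 0x04: read 00 00 20 fc as little → 0xfc200000
  op=0xfc200000>>27=0x1f ⇒ lsr (RR)
  rd@[26:24]=0x4 ⇒ R4
  rs@[23:21]=0x1 ⇒ R1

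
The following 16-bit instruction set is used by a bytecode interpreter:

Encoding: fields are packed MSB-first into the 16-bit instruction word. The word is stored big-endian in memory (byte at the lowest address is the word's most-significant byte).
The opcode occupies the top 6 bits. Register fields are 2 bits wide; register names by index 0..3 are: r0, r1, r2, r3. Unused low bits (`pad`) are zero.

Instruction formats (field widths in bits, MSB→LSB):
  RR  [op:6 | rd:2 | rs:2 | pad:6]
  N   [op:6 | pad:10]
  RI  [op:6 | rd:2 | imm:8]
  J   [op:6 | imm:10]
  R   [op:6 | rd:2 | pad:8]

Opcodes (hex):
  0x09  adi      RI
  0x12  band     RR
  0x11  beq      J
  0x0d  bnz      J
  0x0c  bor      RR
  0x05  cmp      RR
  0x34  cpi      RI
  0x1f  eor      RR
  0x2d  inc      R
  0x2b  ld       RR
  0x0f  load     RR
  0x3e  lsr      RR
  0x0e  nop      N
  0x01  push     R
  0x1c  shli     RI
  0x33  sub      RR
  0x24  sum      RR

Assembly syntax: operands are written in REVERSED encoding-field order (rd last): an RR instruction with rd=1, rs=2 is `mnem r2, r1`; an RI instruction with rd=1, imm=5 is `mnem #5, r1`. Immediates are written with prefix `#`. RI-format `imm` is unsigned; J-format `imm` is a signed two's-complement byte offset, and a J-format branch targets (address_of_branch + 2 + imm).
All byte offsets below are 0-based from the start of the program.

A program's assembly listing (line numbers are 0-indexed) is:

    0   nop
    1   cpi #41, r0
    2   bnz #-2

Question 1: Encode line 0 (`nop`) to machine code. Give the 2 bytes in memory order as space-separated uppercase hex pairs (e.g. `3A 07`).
38 00

line 0 (nop): pack op=0xe:6|pad=0:10 = 0x3800; big→ 38 00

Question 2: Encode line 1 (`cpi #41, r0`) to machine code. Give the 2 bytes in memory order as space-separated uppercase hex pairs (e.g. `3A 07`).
D0 29

1. cpi fields op=0x34:6|rd=0:2|imm=41:8 → word d029h → d0 29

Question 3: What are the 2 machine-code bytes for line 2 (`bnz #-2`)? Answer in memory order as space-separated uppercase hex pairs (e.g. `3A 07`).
37 FE

L2: bnz op=0xd:6|imm=-2:10 ⇒ 0x37fe ⇒ big 37 fe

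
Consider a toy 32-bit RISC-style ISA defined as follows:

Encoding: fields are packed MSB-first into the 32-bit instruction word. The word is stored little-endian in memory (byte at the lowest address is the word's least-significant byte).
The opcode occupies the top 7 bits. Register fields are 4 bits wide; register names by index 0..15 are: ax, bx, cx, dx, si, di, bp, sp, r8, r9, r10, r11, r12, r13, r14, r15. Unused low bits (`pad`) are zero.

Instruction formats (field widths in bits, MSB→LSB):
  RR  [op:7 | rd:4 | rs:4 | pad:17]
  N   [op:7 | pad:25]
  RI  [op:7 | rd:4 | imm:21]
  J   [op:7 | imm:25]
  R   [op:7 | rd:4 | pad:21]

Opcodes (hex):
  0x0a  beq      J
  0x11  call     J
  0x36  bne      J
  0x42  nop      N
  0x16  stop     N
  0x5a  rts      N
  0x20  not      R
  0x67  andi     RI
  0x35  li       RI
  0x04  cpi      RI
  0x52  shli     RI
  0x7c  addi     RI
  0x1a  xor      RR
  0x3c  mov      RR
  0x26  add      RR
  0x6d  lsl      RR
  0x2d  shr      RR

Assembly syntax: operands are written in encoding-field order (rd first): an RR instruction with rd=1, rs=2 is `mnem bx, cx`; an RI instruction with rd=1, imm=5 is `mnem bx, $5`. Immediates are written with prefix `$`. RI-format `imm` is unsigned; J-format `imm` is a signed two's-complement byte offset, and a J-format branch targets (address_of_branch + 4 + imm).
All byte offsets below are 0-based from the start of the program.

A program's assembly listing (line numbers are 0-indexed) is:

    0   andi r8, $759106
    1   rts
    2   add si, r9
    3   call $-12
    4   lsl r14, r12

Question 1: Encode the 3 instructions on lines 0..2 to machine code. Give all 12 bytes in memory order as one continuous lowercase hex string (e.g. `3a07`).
42950bcf000000b40000924c

L0: andi op=0x67:7|rd=8:4|imm=759106:21 ⇒ 0xcf0b9542 ⇒ little 42 95 0b cf
L1: rts op=0x5a:7|pad=0:25 ⇒ 0xb4000000 ⇒ little 00 00 00 b4
L2: add op=0x26:7|rd=4:4|rs=9:4|pad=0:17 ⇒ 0x4c920000 ⇒ little 00 00 92 4c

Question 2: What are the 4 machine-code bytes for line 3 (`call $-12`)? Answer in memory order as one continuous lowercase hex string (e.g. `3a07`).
f4ffff23

line 3 (call): pack op=0x11:7|imm=-12:25 = 0x23fffff4; little→ f4 ff ff 23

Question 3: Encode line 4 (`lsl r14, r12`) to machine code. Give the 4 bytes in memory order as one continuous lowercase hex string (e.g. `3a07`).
line 4 (lsl): pack op=0x6d:7|rd=14:4|rs=12:4|pad=0:17 = 0xdbd80000; little→ 00 00 d8 db

0000d8db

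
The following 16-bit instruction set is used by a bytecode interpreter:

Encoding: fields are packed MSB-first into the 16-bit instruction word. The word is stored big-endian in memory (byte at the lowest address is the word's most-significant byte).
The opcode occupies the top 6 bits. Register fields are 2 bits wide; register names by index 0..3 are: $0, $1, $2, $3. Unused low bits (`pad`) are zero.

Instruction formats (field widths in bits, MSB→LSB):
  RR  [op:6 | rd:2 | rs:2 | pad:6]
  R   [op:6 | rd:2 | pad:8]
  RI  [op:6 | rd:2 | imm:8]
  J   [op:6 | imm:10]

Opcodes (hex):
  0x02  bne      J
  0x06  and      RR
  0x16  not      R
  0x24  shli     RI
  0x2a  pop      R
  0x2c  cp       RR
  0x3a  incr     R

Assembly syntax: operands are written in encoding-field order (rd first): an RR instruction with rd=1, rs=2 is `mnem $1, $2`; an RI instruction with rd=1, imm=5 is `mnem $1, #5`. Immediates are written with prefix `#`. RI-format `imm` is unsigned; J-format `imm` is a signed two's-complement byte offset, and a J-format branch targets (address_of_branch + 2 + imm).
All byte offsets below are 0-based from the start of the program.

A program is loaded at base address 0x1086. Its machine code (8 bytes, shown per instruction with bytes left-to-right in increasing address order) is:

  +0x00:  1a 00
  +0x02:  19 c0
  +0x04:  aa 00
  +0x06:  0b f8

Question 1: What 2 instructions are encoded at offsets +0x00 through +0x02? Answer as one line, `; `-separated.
and $2, $0; and $1, $3

@+00  big-endian(1a 00) = 0x1a00
  top 6b → 0x6 → and [RR]
  rd@[9:8]=0x2 ⇒ $2
  rs@[7:6]=0x0 ⇒ $0
@+02  big-endian(19 c0) = 0x19c0
  top 6b → 0x6 → and [RR]
  rd@[9:8]=0x1 ⇒ $1
  rs@[7:6]=0x3 ⇒ $3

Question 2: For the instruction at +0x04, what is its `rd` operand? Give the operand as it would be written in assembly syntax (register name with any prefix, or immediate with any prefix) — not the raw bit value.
off 0x04: read aa 00 as big → 0xaa00
  op=0xaa00>>10=0x2a ⇒ pop (R)
  rd: (w>>8)&0x3=0x2 → $2

$2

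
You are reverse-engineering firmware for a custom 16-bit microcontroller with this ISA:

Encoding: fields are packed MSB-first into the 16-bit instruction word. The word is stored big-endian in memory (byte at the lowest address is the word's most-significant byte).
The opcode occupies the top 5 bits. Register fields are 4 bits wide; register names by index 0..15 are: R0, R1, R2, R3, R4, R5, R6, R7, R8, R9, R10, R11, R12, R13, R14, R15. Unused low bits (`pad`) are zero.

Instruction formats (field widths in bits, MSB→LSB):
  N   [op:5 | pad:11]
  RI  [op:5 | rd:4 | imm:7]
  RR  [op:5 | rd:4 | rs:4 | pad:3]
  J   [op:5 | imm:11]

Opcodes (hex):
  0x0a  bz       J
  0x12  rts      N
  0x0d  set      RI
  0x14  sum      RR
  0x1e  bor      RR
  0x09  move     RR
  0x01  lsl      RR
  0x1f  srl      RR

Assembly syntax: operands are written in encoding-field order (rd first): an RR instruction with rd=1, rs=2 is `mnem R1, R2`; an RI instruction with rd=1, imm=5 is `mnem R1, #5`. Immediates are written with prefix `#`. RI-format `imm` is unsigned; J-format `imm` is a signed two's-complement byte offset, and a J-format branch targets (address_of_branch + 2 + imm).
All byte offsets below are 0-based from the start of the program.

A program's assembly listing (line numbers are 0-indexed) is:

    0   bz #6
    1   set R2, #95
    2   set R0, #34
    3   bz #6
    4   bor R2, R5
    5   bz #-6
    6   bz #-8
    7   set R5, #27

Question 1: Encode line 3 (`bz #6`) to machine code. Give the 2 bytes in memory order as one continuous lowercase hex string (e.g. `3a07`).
5006

line 3 (bz): pack op=0xa:5|imm=6:11 = 0x5006; big→ 50 06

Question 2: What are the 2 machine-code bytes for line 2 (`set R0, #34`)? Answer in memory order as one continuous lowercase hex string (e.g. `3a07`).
6822

L2: set op=0xd:5|rd=0:4|imm=34:7 ⇒ 0x6822 ⇒ big 68 22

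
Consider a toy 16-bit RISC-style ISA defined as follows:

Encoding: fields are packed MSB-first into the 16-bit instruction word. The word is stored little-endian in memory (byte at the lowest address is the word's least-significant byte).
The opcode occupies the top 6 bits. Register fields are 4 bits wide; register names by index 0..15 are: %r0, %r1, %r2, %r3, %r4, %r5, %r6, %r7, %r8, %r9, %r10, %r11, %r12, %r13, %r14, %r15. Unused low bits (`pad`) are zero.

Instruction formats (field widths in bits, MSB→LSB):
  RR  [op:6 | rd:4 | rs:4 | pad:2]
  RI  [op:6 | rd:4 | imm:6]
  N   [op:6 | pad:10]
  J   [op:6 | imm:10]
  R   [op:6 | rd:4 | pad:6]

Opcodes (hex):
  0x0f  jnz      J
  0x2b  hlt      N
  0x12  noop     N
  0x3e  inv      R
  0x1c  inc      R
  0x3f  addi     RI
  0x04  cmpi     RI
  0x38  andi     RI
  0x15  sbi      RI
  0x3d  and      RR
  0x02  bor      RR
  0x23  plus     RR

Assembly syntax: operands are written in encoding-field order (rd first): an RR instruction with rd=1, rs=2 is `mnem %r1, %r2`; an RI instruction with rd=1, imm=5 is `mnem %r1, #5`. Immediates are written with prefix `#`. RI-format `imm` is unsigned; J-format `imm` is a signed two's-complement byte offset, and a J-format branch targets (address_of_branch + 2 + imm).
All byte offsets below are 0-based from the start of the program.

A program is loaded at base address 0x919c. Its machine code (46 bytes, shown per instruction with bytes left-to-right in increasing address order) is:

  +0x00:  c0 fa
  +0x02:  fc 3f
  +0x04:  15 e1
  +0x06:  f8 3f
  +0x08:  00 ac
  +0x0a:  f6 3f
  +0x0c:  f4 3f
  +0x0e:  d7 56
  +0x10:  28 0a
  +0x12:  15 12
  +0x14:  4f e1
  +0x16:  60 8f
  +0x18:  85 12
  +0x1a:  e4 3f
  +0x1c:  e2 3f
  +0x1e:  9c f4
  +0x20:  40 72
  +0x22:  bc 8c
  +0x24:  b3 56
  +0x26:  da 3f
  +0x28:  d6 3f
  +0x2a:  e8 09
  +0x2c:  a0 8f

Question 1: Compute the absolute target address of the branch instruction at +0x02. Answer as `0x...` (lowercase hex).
off 0x02: read fc 3f as little → 0x3ffc
  top 6b → 0xf → jnz [J]
  imm: (w>>0)&0x3ff=0x3fc (s10→-4) → #-4
  target = base 0x919c + off 0x02 + 2 + imm -4 = 0x919c

0x919c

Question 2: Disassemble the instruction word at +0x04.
andi %r4, #21

[04] 15 e1 → 0xe115
  opcode bits[15:10]=0x38: andi/RI
  rd@[9:6]=0x4 ⇒ %r4
  imm@[5:0]=0x15 ⇒ #21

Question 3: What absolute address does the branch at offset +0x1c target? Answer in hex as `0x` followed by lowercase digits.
0x919c

off 0x1c: read e2 3f as little → 0x3fe2
  top 6b → 0xf → jnz [J]
  imm@[9:0]=0x3e2 (s10→-30) ⇒ #-30
  target = base 0x919c + off 0x1c + 2 + imm -30 = 0x919c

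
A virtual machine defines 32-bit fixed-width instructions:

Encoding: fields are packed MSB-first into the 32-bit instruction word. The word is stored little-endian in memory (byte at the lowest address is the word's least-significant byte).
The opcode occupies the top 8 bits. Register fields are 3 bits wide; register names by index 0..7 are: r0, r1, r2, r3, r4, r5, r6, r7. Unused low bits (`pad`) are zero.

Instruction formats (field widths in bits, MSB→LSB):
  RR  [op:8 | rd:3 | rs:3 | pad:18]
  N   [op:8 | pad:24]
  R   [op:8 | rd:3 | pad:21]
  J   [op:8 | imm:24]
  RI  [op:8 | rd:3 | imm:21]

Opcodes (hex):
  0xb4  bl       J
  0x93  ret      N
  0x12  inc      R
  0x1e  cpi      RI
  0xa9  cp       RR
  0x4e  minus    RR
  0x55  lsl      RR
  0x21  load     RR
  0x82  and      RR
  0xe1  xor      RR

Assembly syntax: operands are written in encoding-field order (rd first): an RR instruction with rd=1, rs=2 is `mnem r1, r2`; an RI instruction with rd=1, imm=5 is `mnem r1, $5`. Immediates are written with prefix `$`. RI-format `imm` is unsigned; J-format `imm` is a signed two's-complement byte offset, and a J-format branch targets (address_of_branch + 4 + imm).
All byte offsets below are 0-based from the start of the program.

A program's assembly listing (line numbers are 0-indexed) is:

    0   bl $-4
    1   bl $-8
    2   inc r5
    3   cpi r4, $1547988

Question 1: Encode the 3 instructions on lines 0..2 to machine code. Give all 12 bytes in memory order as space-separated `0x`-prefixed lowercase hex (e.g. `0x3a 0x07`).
L0: bl op=0xb4:8|imm=-4:24 ⇒ 0xb4fffffc ⇒ little fc ff ff b4
L1: bl op=0xb4:8|imm=-8:24 ⇒ 0xb4fffff8 ⇒ little f8 ff ff b4
L2: inc op=0x12:8|rd=5:3|pad=0:21 ⇒ 0x12a00000 ⇒ little 00 00 a0 12

0xfc 0xff 0xff 0xb4 0xf8 0xff 0xff 0xb4 0x00 0x00 0xa0 0x12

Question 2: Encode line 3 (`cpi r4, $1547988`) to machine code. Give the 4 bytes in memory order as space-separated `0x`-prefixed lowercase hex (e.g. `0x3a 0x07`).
L3: cpi op=0x1e:8|rd=4:3|imm=1547988:21 ⇒ 0x1e979ed4 ⇒ little d4 9e 97 1e

0xd4 0x9e 0x97 0x1e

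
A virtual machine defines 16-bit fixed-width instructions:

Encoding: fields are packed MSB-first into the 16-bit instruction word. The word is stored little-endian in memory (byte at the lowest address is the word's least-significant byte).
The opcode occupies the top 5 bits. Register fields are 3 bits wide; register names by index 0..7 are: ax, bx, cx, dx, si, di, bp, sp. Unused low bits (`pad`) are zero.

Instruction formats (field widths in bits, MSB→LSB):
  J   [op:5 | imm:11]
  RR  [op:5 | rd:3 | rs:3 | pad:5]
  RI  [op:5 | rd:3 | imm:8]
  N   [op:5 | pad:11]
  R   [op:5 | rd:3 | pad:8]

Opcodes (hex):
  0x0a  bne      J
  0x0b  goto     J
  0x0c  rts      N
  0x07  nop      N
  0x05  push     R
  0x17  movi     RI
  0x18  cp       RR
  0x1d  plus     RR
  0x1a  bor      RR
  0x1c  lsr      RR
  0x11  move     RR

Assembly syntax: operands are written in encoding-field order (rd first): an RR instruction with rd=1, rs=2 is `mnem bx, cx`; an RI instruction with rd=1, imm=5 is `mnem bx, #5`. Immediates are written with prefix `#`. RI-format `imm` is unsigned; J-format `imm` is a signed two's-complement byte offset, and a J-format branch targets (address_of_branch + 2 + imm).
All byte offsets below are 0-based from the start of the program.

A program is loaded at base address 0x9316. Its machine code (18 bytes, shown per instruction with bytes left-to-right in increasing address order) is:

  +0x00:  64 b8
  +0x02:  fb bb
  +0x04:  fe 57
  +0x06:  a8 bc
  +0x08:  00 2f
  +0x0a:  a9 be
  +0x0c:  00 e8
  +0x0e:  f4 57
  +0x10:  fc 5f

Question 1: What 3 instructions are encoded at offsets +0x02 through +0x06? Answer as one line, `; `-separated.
movi dx, #251; bne #-2; movi si, #168

off 0x02: read fb bb as little → 0xbbfb
  op=0xbbfb>>11=0x17 ⇒ movi (RI)
  [10:8] rd=3 = dx
  [7:0] imm=251 = #251
off 0x04: read fe 57 as little → 0x57fe
  op=0x57fe>>11=0xa ⇒ bne (J)
  [10:0] imm=2046 (s11→-2) = #-2
off 0x06: read a8 bc as little → 0xbca8
  op=0xbca8>>11=0x17 ⇒ movi (RI)
  [10:8] rd=4 = si
  [7:0] imm=168 = #168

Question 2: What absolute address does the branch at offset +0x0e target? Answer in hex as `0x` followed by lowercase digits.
0x931a

[0e] f4 57 → 0x57f4
  op=0x57f4>>11=0xa ⇒ bne (J)
  imm: (w>>0)&0x7ff=0x7f4 (s11→-12) → #-12
  target = base 0x9316 + off 0x0e + 2 + imm -12 = 0x931a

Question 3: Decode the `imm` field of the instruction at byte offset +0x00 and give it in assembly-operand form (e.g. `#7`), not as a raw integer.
@+00  little-endian(64 b8) = 0xb864
  op=0xb864>>11=0x17 ⇒ movi (RI)
  [10:8] rd=0 = ax
  [7:0] imm=100 = #100

#100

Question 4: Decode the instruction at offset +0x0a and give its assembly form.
+0x0a: a9 be ⇒ word 0xbea9 (little)
  top 5b → 0x17 → movi [RI]
  rd: (w>>8)&0x7=0x6 → bp
  imm: (w>>0)&0xff=0xa9 → #169

movi bp, #169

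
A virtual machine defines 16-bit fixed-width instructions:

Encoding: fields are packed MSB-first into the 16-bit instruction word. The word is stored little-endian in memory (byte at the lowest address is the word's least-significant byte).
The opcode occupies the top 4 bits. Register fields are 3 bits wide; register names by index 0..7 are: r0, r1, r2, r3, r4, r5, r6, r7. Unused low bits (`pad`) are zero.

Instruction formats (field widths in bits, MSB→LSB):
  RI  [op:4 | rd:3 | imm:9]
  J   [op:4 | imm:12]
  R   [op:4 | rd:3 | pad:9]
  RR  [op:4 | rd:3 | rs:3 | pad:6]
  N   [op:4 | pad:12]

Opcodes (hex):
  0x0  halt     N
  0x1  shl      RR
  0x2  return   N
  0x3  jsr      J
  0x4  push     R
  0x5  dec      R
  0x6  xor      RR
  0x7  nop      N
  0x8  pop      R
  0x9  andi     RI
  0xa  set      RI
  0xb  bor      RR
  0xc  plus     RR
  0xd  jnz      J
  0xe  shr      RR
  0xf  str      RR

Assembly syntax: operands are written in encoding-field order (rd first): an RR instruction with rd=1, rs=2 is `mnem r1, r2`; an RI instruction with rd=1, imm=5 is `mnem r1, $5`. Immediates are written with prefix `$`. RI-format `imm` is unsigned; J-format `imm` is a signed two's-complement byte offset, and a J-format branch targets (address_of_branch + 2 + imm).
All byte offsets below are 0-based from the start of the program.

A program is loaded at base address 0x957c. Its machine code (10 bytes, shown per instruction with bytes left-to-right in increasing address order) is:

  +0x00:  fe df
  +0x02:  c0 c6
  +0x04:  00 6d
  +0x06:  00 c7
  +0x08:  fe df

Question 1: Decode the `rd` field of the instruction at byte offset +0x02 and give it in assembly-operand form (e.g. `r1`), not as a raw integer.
[02] c0 c6 → 0xc6c0
  op=0xc6c0>>12=0xc ⇒ plus (RR)
  [11:9] rd=3 = r3
  [8:6] rs=3 = r3

r3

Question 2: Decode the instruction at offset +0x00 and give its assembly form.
@+00  little-endian(fe df) = 0xdffe
  opcode bits[15:12]=0xd: jnz/J
  imm@[11:0]=0xffe (s12→-2) ⇒ $-2

jnz $-2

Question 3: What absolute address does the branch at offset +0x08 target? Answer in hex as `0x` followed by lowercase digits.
0x9584

[08] fe df → 0xdffe
  op=0xdffe>>12=0xd ⇒ jnz (J)
  [11:0] imm=4094 (s12→-2) = $-2
  target = base 0x957c + off 0x08 + 2 + imm -2 = 0x9584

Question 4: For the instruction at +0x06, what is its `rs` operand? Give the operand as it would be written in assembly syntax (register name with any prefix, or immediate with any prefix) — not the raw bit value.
+0x06: 00 c7 ⇒ word 0xc700 (little)
  top 4b → 0xc → plus [RR]
  rd@[11:9]=0x3 ⇒ r3
  rs@[8:6]=0x4 ⇒ r4

r4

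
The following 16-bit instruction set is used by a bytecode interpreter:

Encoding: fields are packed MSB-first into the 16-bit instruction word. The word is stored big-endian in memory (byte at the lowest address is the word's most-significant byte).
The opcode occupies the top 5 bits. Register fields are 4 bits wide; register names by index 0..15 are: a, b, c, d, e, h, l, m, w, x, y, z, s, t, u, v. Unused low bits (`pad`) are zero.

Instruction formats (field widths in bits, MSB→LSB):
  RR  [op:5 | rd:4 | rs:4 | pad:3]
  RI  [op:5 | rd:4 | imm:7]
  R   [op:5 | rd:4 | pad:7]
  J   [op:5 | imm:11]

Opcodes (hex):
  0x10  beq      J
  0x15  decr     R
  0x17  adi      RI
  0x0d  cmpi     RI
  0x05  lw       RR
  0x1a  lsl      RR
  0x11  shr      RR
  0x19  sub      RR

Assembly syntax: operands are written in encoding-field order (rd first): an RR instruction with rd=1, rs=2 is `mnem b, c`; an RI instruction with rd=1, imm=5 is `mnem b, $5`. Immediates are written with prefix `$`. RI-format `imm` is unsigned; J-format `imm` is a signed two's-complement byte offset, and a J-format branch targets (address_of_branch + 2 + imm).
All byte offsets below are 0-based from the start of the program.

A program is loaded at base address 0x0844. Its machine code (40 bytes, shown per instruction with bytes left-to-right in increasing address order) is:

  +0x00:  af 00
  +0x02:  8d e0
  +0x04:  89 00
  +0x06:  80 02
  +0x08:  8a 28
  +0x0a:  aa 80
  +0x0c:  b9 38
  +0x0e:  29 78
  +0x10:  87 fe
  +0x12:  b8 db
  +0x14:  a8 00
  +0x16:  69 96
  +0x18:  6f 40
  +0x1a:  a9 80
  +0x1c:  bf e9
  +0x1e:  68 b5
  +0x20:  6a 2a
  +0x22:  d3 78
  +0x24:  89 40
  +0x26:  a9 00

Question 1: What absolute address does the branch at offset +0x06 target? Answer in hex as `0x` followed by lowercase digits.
[06] 80 02 → 0x8002
  op=0x8002>>11=0x10 ⇒ beq (J)
  [10:0] imm=2 = $2
  target = base 0x0844 + off 0x06 + 2 + imm 2 = 0x084e

0x084e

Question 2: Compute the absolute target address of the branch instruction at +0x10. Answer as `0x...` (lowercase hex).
0x0854

@+10  big-endian(87 fe) = 0x87fe
  top 5b → 0x10 → beq [J]
  imm: (w>>0)&0x7ff=0x7fe (s11→-2) → $-2
  target = base 0x0844 + off 0x10 + 2 + imm -2 = 0x0854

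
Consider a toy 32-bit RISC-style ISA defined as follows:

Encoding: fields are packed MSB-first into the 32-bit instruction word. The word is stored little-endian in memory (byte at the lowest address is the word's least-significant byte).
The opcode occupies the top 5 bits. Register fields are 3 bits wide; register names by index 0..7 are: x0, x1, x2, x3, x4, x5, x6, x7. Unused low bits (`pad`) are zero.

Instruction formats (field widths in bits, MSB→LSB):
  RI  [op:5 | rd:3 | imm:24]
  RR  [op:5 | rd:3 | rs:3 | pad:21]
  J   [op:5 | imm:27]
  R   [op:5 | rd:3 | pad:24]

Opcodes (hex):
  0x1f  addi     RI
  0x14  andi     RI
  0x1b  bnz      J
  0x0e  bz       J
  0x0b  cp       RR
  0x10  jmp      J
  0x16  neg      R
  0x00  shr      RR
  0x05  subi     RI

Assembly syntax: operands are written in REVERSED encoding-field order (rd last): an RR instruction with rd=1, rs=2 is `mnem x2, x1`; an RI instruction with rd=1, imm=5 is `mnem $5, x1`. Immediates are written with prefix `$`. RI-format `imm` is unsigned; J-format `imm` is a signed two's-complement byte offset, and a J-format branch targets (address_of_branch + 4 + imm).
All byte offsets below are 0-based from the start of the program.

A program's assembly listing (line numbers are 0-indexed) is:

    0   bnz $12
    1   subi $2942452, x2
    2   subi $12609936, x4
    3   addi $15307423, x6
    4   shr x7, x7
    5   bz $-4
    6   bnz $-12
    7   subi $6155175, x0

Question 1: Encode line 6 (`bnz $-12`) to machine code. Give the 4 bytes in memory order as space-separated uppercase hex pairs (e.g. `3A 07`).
line 6 (bnz): pack op=0x1b:5|imm=-12:27 = 0xdffffff4; little→ f4 ff ff df

F4 FF FF DF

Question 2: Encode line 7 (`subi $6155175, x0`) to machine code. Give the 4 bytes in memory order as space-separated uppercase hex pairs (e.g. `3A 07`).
7. subi fields op=0x5:5|rd=0:3|imm=6155175:24 → word 285deba7h → a7 eb 5d 28

A7 EB 5D 28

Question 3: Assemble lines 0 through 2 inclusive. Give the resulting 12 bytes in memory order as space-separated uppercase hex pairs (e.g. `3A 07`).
0C 00 00 D8 F4 E5 2C 2A 90 69 C0 2C

L0: bnz op=0x1b:5|imm=12:27 ⇒ 0xd800000c ⇒ little 0c 00 00 d8
L1: subi op=0x5:5|rd=2:3|imm=2942452:24 ⇒ 0x2a2ce5f4 ⇒ little f4 e5 2c 2a
L2: subi op=0x5:5|rd=4:3|imm=12609936:24 ⇒ 0x2cc06990 ⇒ little 90 69 c0 2c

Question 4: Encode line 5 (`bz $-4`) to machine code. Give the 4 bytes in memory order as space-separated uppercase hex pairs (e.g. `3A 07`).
FC FF FF 77

5. bz fields op=0xe:5|imm=-4:27 → word 77fffffch → fc ff ff 77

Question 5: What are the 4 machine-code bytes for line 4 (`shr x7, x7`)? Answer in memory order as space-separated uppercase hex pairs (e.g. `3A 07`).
L4: shr op=0x0:5|rd=7:3|rs=7:3|pad=0:21 ⇒ 0x07e00000 ⇒ little 00 00 e0 07

00 00 E0 07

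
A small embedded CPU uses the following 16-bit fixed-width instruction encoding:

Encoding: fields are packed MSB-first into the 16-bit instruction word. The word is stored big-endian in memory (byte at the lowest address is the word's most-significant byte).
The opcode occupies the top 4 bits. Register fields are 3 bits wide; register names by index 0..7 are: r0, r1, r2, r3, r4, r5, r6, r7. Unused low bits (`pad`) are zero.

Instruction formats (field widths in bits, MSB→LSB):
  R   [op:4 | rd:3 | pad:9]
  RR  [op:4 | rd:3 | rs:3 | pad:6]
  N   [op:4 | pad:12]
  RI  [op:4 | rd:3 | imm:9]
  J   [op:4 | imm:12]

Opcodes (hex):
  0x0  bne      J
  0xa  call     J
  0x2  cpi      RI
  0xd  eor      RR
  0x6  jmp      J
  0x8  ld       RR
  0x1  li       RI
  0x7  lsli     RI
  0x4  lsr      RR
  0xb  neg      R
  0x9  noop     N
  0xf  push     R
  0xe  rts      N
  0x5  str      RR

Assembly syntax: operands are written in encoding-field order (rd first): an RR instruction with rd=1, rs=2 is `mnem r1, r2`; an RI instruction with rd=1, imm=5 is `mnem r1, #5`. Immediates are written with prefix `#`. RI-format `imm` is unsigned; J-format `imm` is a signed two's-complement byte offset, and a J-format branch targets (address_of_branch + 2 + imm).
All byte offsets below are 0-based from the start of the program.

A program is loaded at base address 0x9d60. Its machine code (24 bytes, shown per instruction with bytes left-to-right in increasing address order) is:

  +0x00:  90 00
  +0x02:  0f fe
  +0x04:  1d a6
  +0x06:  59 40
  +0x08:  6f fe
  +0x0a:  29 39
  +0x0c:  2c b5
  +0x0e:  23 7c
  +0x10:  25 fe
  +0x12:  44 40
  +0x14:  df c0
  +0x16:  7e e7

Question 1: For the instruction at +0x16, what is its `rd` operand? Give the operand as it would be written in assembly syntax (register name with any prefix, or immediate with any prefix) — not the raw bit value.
r7

+0x16: 7e e7 ⇒ word 0x7ee7 (big)
  opcode bits[15:12]=0x7: lsli/RI
  [11:9] rd=7 = r7
  [8:0] imm=231 = #231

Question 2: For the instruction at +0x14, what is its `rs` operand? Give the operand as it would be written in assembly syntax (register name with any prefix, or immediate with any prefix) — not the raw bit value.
r7

[14] df c0 → 0xdfc0
  op=0xdfc0>>12=0xd ⇒ eor (RR)
  rd: (w>>9)&0x7=0x7 → r7
  rs: (w>>6)&0x7=0x7 → r7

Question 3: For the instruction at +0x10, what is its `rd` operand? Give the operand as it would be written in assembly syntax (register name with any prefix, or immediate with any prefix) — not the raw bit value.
@+10  big-endian(25 fe) = 0x25fe
  opcode bits[15:12]=0x2: cpi/RI
  [11:9] rd=2 = r2
  [8:0] imm=510 = #510

r2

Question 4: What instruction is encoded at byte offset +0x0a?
@+0a  big-endian(29 39) = 0x2939
  opcode bits[15:12]=0x2: cpi/RI
  [11:9] rd=4 = r4
  [8:0] imm=313 = #313

cpi r4, #313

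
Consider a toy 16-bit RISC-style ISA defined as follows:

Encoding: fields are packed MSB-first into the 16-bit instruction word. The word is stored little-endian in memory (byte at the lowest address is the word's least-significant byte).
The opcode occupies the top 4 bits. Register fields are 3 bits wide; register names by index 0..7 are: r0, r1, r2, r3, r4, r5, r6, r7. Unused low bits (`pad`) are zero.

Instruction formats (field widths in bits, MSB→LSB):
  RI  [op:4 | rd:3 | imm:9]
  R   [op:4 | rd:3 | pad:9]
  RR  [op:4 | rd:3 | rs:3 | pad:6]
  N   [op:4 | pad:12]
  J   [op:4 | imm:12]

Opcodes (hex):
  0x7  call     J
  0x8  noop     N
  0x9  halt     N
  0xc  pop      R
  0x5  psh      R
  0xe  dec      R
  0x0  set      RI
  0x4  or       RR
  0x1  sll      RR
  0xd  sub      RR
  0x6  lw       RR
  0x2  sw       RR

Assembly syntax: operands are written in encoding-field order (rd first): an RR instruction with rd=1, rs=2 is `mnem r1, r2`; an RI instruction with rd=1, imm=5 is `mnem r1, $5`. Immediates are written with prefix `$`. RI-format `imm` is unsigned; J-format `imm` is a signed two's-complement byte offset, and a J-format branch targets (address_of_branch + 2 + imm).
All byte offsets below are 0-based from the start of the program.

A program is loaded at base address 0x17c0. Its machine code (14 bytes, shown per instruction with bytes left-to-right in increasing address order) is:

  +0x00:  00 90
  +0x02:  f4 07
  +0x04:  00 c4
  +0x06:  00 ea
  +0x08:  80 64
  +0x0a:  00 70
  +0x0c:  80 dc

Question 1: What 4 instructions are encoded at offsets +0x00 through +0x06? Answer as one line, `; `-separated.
halt; set r3, $500; pop r2; dec r5

@+00  little-endian(00 90) = 0x9000
  op=0x9000>>12=0x9 ⇒ halt (N)
@+02  little-endian(f4 07) = 0x07f4
  op=0x07f4>>12=0x0 ⇒ set (RI)
  rd: (w>>9)&0x7=0x3 → r3
  imm: (w>>0)&0x1ff=0x1f4 → $500
@+04  little-endian(00 c4) = 0xc400
  op=0xc400>>12=0xc ⇒ pop (R)
  rd: (w>>9)&0x7=0x2 → r2
@+06  little-endian(00 ea) = 0xea00
  op=0xea00>>12=0xe ⇒ dec (R)
  rd: (w>>9)&0x7=0x5 → r5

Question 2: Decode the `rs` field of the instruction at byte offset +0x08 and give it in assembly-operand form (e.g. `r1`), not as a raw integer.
r2

@+08  little-endian(80 64) = 0x6480
  op=0x6480>>12=0x6 ⇒ lw (RR)
  rd: (w>>9)&0x7=0x2 → r2
  rs: (w>>6)&0x7=0x2 → r2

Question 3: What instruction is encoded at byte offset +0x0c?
sub r6, r2

@+0c  little-endian(80 dc) = 0xdc80
  op=0xdc80>>12=0xd ⇒ sub (RR)
  rd@[11:9]=0x6 ⇒ r6
  rs@[8:6]=0x2 ⇒ r2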